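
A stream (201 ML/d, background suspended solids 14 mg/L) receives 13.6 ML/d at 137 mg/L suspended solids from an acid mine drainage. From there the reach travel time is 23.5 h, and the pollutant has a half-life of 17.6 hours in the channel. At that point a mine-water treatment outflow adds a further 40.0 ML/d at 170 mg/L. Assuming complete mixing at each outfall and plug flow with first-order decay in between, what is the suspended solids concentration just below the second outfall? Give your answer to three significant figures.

Flow-weighted average: C = (201.0·14.00 + 13.60·137.0) / 214.6 = 4677/214.6 = 21.79 mg/L; combined flow 214.6 ML/d.
Half-life 17.6 h → k = ln 2 / 17.6 = 0.03938 h⁻¹ = 0.9452 d⁻¹.
After decay, C = 21.79 × e^(−kt) = 21.79 × 0.3963 = 8.638 mg/L.
Second outfall: C = (214.6·8.638 + 40.00·170.0)/254.6 = 33.99 mg/L.

34.0 mg/L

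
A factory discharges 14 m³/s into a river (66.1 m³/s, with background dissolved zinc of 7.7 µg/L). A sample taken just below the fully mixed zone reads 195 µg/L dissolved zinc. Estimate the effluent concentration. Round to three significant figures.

Mass balance: 66.10·7.700 + 14.00·Cₑ = 80.10·195.0
→ Cₑ = (80.10·195.0 − 66.10·7.700) / 14.00 = 1079 µg/L.

1080 µg/L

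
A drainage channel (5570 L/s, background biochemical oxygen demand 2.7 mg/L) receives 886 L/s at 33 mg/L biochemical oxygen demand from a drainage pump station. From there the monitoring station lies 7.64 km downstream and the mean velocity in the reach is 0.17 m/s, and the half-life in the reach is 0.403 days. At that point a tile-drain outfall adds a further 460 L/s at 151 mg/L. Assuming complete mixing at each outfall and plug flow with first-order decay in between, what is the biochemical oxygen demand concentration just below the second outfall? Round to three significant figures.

Conservation of mass: C = (5570·2.700 + 886.0·33.00) / 6456 = 44280/6456 = 6.858 mg/L; combined flow 6456 L/s.
Travel time t = 7.64·1000 / 0.17 = 44940 s = 12.48 h.
Half-life 0.403 d → k = ln 2 / 0.403 = 1.720 d⁻¹.
Applying C = C₀e^(−kt): 6.858 × 0.4088 = 2.803 mg/L.
At the second outfall, C = (6456·2.803 + 460.0·151.0) / (6456 + 460.0) = 12.66 mg/L.

12.7 mg/L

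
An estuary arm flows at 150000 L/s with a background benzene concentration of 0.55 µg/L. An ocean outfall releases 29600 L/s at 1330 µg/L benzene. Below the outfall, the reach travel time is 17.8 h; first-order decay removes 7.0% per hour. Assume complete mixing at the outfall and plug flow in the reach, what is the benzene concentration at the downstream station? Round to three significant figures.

Conservation of mass: C = (150000·0.5500 + 29600·1330) / 179600 = 39450000/179600 = 219.7 µg/L.
7.0%/h lost → k = −ln(1 − 0.07) = 0.07257 h⁻¹.
Decay over the reach: 219.7·exp(−kt) = 219.7·0.2748 = 60.36 µg/L.

60.4 µg/L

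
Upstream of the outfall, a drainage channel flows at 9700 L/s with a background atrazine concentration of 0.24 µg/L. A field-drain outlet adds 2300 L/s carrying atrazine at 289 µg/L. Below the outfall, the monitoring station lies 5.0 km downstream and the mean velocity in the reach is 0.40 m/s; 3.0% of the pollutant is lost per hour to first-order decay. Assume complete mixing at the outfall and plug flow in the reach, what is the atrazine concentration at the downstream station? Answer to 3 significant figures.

50.0 µg/L

Mass balance: C = (9700·0.2400 + 2300·289.0) / 12000 = 667000/12000 = 55.59 µg/L.
Travel time t = 5.0·1000 / 0.40 = 12500 s = 3.472 h.
3.0%/h lost → k = −ln(1 − 0.03) = 0.03046 h⁻¹.
After decay, C = 55.59 × e^(−kt) = 55.59 × 0.8996 = 50.01 µg/L.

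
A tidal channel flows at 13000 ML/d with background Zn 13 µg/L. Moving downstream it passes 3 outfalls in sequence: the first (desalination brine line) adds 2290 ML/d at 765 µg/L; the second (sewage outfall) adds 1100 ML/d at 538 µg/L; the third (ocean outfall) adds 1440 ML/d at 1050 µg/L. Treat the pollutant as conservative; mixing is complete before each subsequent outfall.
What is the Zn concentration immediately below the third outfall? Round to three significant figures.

After outfall 1: Q = 13000 + 2290 = 15290 ML/d; C = (13000·13.00 + 2290·765.0)/15290 = 125.6 µg/L.
After outfall 2: Q = 15290 + 1100 = 16390 ML/d; C = (15290·125.6 + 1100·538.0)/16390 = 153.3 µg/L.
After outfall 3: Q = 16390 + 1440 = 17830 ML/d; C = (16390·153.3 + 1440·1050)/17830 = 225.7 µg/L.

226 µg/L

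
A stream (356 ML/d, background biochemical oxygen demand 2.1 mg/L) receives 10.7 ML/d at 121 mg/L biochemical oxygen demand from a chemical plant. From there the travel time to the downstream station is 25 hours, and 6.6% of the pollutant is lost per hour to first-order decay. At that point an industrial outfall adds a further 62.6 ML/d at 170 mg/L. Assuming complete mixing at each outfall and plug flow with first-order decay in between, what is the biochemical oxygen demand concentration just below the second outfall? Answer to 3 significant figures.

Mass balance: C = (356.0·2.100 + 10.70·121.0) / 366.7 = 2042/366.7 = 5.569 mg/L; combined flow 366.7 ML/d.
6.6%/h lost → k = −ln(1 − 0.066) = 0.06828 h⁻¹.
Decay over the reach: 5.569·exp(−kt) = 5.569·0.1814 = 1.010 mg/L.
At the second outfall, C = (366.7·1.010 + 62.60·170.0) / (366.7 + 62.60) = 25.65 mg/L.

25.7 mg/L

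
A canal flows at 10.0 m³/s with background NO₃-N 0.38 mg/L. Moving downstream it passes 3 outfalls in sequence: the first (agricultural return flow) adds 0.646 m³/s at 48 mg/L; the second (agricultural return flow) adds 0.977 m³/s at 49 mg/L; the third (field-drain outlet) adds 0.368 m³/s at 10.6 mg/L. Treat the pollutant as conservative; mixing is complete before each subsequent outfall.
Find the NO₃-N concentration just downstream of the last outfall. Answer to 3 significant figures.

7.22 mg/L

After outfall 1: Q = 10.00 + 0.6460 = 10.65 m³/s; C = (10.00·0.3800 + 0.6460·48.00)/10.65 = 3.270 mg/L.
After outfall 2: Q = 10.65 + 0.9770 = 11.62 m³/s; C = (10.65·3.270 + 0.9770·49.00)/11.62 = 7.114 mg/L.
After outfall 3: Q = 11.62 + 0.3680 = 11.99 m³/s; C = (11.62·7.114 + 0.3680·10.60)/11.99 = 7.221 mg/L.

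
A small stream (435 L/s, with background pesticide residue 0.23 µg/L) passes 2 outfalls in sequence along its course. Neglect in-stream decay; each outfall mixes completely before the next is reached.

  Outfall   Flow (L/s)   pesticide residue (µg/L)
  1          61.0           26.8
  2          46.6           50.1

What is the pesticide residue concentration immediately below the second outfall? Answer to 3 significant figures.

Below outfall 1: Q → 496.0 L/s, C = (435.0·0.2300 + 61.00·26.80)/496.0 = 3.498 µg/L.
Below outfall 2: Q → 542.6 L/s, C = (496.0·3.498 + 46.60·50.10)/542.6 = 7.500 µg/L.

7.50 µg/L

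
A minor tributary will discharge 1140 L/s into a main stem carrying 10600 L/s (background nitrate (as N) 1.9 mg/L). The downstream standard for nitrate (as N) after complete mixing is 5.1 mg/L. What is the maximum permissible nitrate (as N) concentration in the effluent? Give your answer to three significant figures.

At the limit, (Qr·Cr + Qe·Cₑ)/(Qr + Qe) = 5.1:
Cₑ = (11740·5.1 − 10600·1.900) / 1140 = 34.85 mg/L.

34.9 mg/L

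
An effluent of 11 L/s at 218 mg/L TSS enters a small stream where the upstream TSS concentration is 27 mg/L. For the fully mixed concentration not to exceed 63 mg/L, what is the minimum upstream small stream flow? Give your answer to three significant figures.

47.4 L/s

Set C_mix = 63: (Q·27.00 + 11.00·218.0) / (Q + 11.00) = 63
→ Q = 11.00·(218.0 − 63)/(63 − 27.00) = 47.36 L/s.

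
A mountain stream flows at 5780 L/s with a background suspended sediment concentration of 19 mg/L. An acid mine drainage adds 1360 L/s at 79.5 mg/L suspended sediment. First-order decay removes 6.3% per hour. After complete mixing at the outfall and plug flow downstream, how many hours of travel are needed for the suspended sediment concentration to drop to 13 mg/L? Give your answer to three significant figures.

13.1 h

Conservation of mass: C = (5780·19.00 + 1360·79.50) / 7140 = 217900/7140 = 30.52 mg/L.
6.3%/h lost → k = −ln(1 − 0.063) = 0.06507 h⁻¹.
30.52·exp(−k·t) = 13 → t = ln(30.52/13)/k = 47220 s = 13.12 h.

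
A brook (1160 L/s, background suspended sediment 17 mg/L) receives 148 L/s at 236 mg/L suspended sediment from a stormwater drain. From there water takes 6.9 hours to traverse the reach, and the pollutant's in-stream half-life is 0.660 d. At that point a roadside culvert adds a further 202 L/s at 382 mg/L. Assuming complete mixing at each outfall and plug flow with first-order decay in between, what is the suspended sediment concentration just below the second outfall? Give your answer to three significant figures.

Flow-weighted average: C = (1160·17.00 + 148.0·236.0) / 1308 = 54650/1308 = 41.78 mg/L; combined flow 1308 L/s.
Half-life 0.660 d → k = ln 2 / 0.660 = 1.050 d⁻¹.
First-order decay: C = 41.78·exp(−k·t) = 41.78·0.7394 = 30.89 mg/L.
Second outfall: C = (1308·30.89 + 202.0·382.0)/1510 = 77.86 mg/L.

77.9 mg/L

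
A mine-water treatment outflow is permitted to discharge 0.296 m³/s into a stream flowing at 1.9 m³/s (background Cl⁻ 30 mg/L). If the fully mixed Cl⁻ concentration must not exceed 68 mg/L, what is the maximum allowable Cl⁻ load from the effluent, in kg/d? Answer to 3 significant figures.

7980 kg/d

Mass balance at the limit: 1.900·30.00 + 0.2960·Cₑ = 2.196·68 → Cₑ = 311.9 mg/L.
Load = 0.2960 m³/s × 311.9 g/m³ × 86 400 s/d = 7977 kg/d.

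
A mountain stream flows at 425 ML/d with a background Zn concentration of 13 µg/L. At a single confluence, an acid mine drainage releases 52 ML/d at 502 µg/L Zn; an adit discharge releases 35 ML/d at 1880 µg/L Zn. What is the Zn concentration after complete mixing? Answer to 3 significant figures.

190 µg/L

Mass balance: C = (425.0·13.00 + 52.00·502.0 + 35.00·1880) / 512.0 = 97430/512.0 = 190.3 µg/L.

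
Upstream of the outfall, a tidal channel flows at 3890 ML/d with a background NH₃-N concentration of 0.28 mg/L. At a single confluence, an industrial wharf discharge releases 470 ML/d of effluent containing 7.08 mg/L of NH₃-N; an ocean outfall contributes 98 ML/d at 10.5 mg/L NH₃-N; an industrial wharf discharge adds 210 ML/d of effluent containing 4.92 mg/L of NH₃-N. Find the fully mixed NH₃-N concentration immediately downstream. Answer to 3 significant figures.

1.39 mg/L

After mixing, C = (3890·0.2800 + 470.0·7.080 + 98.00·10.50 + 210.0·4.920) / 4668 = 6479/4668 = 1.388 mg/L.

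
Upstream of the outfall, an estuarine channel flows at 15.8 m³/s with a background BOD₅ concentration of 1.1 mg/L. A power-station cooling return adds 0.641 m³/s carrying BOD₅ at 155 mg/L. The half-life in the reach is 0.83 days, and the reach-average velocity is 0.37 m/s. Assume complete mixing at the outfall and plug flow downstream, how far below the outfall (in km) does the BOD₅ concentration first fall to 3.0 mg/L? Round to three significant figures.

33.0 km

Conservation of mass: C = (15.80·1.100 + 0.6410·155.0) / 16.44 = 116.7/16.44 = 7.100 mg/L.
Half-life 0.83 d → k = ln 2 / 0.83 = 0.8351 d⁻¹.
Set 7.100·exp(−k·t) = 3.0 → t = ln(7.100/3.0)/k = 89130 s = 24.76 h.
Distance = v·t = 0.37·89130 = 32980 m = 32.98 km.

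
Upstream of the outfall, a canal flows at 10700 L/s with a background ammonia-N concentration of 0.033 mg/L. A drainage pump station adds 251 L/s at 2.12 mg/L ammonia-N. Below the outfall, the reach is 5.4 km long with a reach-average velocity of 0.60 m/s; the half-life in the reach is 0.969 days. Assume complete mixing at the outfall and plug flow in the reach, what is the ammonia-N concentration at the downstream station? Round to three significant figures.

Mixed concentration C = ΣQC/ΣQ = (10700·0.03300 + 251.0·2.120) / 10950 = 885.2/10950 = 0.08083 mg/L.
Travel time t = 5.4·1000 / 0.60 = 9000 s = 2.500 h.
Half-life 0.969 d → k = ln 2 / 0.969 = 0.7153 d⁻¹.
Decay over the reach: 0.08083·exp(−kt) = 0.08083·0.9282 = 0.07503 mg/L.

0.0750 mg/L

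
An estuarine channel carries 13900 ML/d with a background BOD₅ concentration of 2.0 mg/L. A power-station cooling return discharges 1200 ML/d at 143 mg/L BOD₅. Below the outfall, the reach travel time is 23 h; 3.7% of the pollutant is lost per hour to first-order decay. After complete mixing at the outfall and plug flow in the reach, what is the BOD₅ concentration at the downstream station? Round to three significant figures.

5.55 mg/L

Mass balance: C = (13900·2.000 + 1200·143.0) / 15100 = 199400/15100 = 13.21 mg/L.
3.7%/h lost → k = −ln(1 − 0.037) = 0.03770 h⁻¹.
Decay over the reach: 13.21·exp(−kt) = 13.21·0.4202 = 5.548 mg/L.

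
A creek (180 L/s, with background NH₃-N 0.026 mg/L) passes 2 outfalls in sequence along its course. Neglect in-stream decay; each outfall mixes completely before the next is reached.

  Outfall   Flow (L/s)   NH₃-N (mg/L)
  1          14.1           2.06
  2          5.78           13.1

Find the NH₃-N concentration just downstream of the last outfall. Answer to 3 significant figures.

Outfall 1: combined Q = 194.1 L/s; C = (180.0·0.02600 + 14.10·2.060)/194.1 = 0.1738 mg/L.
Outfall 2: combined Q = 199.9 L/s; C = (194.1·0.1738 + 5.780·13.10)/199.9 = 0.5475 mg/L.

0.548 mg/L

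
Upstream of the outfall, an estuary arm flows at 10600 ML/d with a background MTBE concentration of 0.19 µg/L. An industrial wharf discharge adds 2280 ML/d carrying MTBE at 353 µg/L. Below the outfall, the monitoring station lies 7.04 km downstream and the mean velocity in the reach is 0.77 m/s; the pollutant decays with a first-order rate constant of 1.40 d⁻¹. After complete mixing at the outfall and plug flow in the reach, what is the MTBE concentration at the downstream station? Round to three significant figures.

54.0 µg/L

Conservation of mass: C = (10600·0.1900 + 2280·353.0) / 12880 = 806900/12880 = 62.64 µg/L.
Travel time t = 7.04·1000 / 0.77 = 9143 s = 2.540 h.
First-order decay: C = 62.64·exp(−k·t) = 62.64·0.8623 = 54.02 µg/L.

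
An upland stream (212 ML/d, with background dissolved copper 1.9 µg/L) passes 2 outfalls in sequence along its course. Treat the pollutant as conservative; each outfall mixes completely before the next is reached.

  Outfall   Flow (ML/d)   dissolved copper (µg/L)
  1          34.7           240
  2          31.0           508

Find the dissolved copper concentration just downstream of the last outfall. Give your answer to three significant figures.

Outfall 1: combined Q = 246.7 ML/d; C = (212.0·1.900 + 34.70·240.0)/246.7 = 35.39 µg/L.
Outfall 2: combined Q = 277.7 ML/d; C = (246.7·35.39 + 31.00·508.0)/277.7 = 88.15 µg/L.

88.1 µg/L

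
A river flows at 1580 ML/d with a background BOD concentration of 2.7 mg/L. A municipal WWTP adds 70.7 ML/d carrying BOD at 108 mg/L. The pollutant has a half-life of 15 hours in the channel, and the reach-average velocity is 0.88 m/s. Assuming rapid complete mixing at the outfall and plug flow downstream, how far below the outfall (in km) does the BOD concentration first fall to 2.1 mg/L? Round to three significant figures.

Mass balance: C = (1580·2.700 + 70.70·108.0) / 1651 = 11900/1651 = 7.210 mg/L.
Half-life 15 h → k = ln 2 / 15 = 0.04621 h⁻¹ = 1.109 d⁻¹.
Set 7.210·exp(−k·t) = 2.1 → t = ln(7.210/2.1)/k = 96100 s = 26.69 h.
Distance = v·t = 0.88·96100 = 84570 m = 84.57 km.

84.6 km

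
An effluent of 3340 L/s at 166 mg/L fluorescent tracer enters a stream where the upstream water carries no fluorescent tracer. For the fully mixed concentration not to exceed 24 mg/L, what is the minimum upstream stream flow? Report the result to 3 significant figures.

Set C_mix = 24: (Q·0 + 3340·166.0) / (Q + 3340) = 24
→ Q = 3340·(166.0 − 24)/(24 − 0) = 19760 L/s.

19800 L/s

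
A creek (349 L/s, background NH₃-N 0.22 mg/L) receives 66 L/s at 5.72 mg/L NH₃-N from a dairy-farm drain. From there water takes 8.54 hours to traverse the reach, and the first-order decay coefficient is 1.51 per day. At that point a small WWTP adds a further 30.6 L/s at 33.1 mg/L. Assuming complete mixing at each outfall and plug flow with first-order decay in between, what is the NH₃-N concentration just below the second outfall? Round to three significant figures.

After mixing, C = (349.0·0.2200 + 66.00·5.720) / 415.0 = 454.3/415.0 = 1.095 mg/L; combined flow 415.0 L/s.
Decay over the reach: 1.095·exp(−kt) = 1.095·0.5843 = 0.6397 mg/L.
Second outfall: C = (415.0·0.6397 + 30.60·33.10)/445.6 = 2.869 mg/L.

2.87 mg/L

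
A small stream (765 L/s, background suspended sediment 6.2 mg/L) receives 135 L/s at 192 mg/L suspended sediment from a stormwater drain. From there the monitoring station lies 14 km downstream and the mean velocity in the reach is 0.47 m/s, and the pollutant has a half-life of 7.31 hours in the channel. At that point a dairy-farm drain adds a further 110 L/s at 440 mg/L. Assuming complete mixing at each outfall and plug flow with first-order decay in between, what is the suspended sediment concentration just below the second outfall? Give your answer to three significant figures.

61.8 mg/L

Mixed concentration C = ΣQC/ΣQ = (765.0·6.200 + 135.0·192.0) / 900.0 = 30660/900.0 = 34.07 mg/L; combined flow 900.0 L/s.
Travel time t = 14·1000 / 0.47 = 29790 s = 8.274 h.
Half-life 7.31 h → k = ln 2 / 7.31 = 0.09482 h⁻¹ = 2.276 d⁻¹.
Decay over the reach: 34.07·exp(−kt) = 34.07·0.4563 = 15.55 mg/L.
Second outfall: C = (900.0·15.55 + 110.0·440.0)/1010 = 61.77 mg/L.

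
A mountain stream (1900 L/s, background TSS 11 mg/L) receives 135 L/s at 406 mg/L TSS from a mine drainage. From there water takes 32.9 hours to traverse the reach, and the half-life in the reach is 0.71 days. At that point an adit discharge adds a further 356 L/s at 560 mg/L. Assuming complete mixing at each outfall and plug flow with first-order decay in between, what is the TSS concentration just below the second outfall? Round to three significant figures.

91.7 mg/L

Flow-weighted average: C = (1900·11.00 + 135.0·406.0) / 2035 = 75710/2035 = 37.20 mg/L; combined flow 2035 L/s.
Half-life 0.71 d → k = ln 2 / 0.71 = 0.9763 d⁻¹.
Decay over the reach: 37.20·exp(−kt) = 37.20·0.2623 = 9.758 mg/L.
Second outfall: C = (2035·9.758 + 356.0·560.0)/2391 = 91.68 mg/L.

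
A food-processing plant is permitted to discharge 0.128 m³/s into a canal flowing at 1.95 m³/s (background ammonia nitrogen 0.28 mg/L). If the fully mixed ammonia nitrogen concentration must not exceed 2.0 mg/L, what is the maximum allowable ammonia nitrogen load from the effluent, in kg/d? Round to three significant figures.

Mass balance at the limit: 1.950·0.2800 + 0.1280·Cₑ = 2.078·2.0 → Cₑ = 28.20 mg/L.
Load = 0.1280 m³/s × 28.20 g/m³ × 86 400 s/d = 311.9 kg/d.

312 kg/d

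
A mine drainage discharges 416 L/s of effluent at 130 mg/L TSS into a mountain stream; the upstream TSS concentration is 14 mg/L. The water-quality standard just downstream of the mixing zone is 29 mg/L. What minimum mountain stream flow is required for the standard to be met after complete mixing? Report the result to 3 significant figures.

Set C_mix = 29: (Q·14.00 + 416.0·130.0) / (Q + 416.0) = 29
→ Q = 416.0·(130.0 − 29)/(29 − 14.00) = 2801 L/s.

2800 L/s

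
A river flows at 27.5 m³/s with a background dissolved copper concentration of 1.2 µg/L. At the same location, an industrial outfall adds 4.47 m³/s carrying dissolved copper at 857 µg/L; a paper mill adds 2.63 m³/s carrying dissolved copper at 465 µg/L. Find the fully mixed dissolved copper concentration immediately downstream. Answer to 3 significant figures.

147 µg/L

Conservation of mass: C = (27.50·1.200 + 4.470·857.0 + 2.630·465.0) / 34.60 = 5087/34.60 = 147.0 µg/L.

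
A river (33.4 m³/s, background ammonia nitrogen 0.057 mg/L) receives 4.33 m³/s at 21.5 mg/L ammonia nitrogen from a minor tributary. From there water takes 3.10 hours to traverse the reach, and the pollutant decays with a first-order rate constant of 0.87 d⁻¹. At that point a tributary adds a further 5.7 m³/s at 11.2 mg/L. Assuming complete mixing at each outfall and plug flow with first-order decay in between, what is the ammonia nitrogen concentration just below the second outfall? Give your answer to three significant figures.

Conservation of mass: C = (33.40·0.05700 + 4.330·21.50) / 37.73 = 95.00/37.73 = 2.518 mg/L; combined flow 37.73 m³/s.
After decay, C = 2.518 × e^(−kt) = 2.518 × 0.8937 = 2.250 mg/L.
At the second outfall, C = (37.73·2.250 + 5.700·11.20) / (37.73 + 5.700) = 3.425 mg/L.

3.42 mg/L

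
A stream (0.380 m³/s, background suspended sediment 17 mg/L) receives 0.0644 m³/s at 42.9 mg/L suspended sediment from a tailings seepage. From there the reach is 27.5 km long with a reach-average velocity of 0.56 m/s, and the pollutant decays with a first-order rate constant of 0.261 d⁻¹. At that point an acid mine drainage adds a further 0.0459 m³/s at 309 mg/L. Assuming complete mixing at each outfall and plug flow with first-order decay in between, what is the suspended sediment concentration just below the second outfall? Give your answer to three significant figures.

45.1 mg/L

Conservation of mass: C = (0.3800·17.00 + 0.06440·42.90) / 0.4444 = 9.223/0.4444 = 20.75 mg/L; combined flow 0.4444 m³/s.
Travel time t = 27.5·1000 / 0.56 = 49110 s = 13.64 h.
First-order decay: C = 20.75·exp(−k·t) = 20.75·0.8621 = 17.89 mg/L.
At the second outfall, C = (0.4444·17.89 + 0.04590·309.0) / (0.4444 + 0.04590) = 45.14 mg/L.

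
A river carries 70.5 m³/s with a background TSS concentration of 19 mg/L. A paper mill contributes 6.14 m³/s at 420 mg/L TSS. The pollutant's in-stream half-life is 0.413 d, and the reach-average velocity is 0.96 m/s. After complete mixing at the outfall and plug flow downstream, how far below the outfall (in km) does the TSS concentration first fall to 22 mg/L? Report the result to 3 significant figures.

Flow-weighted average: C = (70.50·19.00 + 6.140·420.0) / 76.64 = 3918/76.64 = 51.13 mg/L.
Half-life 0.413 d → k = ln 2 / 0.413 = 1.678 d⁻¹.
Set 51.13·exp(−k·t) = 22 → t = ln(51.13/22)/k = 43410 s = 12.06 h.
Distance = v·t = 0.96·43410 = 41670 m = 41.67 km.

41.7 km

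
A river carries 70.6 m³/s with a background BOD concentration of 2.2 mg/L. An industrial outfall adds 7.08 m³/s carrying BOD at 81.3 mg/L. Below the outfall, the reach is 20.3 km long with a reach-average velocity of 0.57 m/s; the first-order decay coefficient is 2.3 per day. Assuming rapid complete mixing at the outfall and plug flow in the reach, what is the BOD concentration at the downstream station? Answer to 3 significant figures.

Conservation of mass: C = (70.60·2.200 + 7.080·81.30) / 77.68 = 730.9/77.68 = 9.409 mg/L.
Travel time t = 20.3·1000 / 0.57 = 35610 s = 9.893 h.
After decay, C = 9.409 × e^(−kt) = 9.409 × 0.3875 = 3.646 mg/L.

3.65 mg/L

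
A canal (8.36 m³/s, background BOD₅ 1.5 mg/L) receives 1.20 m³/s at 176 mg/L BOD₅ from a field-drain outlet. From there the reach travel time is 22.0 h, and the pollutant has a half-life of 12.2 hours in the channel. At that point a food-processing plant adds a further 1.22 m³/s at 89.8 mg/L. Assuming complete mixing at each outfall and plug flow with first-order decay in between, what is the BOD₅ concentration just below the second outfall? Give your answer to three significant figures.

16.1 mg/L

Conservation of mass: C = (8.360·1.500 + 1.200·176.0) / 9.560 = 223.7/9.560 = 23.40 mg/L; combined flow 9.560 m³/s.
Half-life 12.2 h → k = ln 2 / 12.2 = 0.05682 h⁻¹ = 1.364 d⁻¹.
After decay, C = 23.40 × e^(−kt) = 23.40 × 0.2865 = 6.706 mg/L.
At the second outfall, C = (9.560·6.706 + 1.220·89.80) / (9.560 + 1.220) = 16.11 mg/L.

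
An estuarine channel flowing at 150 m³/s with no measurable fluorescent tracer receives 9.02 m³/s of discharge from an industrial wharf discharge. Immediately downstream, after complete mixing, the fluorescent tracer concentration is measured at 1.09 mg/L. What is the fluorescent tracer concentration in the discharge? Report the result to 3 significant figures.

Mass balance: 150.0·0 + 9.020·Cₑ = 159.0·1.090
→ Cₑ = (159.0·1.090 − 150.0·0) / 9.020 = 19.22 mg/L.

19.2 mg/L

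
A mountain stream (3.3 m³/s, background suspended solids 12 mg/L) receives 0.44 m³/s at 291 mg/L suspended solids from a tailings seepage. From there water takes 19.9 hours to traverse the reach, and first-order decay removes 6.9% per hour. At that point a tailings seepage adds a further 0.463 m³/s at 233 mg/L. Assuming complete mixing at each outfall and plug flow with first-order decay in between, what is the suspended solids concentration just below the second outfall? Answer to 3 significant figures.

35.3 mg/L

Conservation of mass: C = (3.300·12.00 + 0.4400·291.0) / 3.740 = 167.6/3.740 = 44.82 mg/L; combined flow 3.740 m³/s.
6.9%/h lost → k = −ln(1 − 0.069) = 0.07150 h⁻¹.
First-order decay: C = 44.82·exp(−k·t) = 44.82·0.2410 = 10.80 mg/L.
At the second outfall, C = (3.740·10.80 + 0.4630·233.0) / (3.740 + 0.4630) = 35.28 mg/L.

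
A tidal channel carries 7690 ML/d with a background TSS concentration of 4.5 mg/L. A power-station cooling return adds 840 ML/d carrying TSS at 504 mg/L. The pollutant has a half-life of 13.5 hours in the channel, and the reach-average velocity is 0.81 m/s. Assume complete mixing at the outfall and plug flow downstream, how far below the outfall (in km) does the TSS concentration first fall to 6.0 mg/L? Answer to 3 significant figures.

124 km

Flow-weighted average: C = (7690·4.500 + 840.0·504.0) / 8530 = 458000/8530 = 53.69 mg/L.
Half-life 13.5 h → k = ln 2 / 13.5 = 0.05134 h⁻¹ = 1.232 d⁻¹.
Set 53.69·exp(−k·t) = 6.0 → t = ln(53.69/6.0)/k = 153700 s = 42.68 h.
Distance = v·t = 0.81·153700 = 124500 m = 124.5 km.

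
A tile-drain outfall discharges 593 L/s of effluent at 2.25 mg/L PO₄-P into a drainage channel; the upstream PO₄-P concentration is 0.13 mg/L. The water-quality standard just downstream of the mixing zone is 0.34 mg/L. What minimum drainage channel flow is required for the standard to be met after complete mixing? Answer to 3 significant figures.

Set C_mix = 0.34: (Q·0.1300 + 593.0·2.250) / (Q + 593.0) = 0.34
→ Q = 593.0·(2.250 − 0.34)/(0.34 − 0.1300) = 5393 L/s.

5390 L/s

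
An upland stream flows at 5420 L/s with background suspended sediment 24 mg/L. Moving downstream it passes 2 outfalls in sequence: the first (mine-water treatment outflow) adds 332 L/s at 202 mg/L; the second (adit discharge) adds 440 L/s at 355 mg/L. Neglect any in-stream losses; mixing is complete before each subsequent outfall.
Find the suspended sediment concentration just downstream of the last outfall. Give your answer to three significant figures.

57.1 mg/L

After outfall 1: Q = 5420 + 332.0 = 5752 L/s; C = (5420·24.00 + 332.0·202.0)/5752 = 34.27 mg/L.
After outfall 2: Q = 5752 + 440.0 = 6192 L/s; C = (5752·34.27 + 440.0·355.0)/6192 = 57.06 mg/L.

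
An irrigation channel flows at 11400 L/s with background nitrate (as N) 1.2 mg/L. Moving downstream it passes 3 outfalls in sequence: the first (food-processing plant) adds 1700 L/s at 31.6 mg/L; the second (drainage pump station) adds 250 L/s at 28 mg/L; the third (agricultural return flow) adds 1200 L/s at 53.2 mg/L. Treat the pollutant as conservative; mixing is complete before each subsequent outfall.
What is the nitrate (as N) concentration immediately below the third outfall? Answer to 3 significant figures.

Outfall 1: combined Q = 13100 L/s; C = (11400·1.200 + 1700·31.60)/13100 = 5.145 mg/L.
Outfall 2: combined Q = 13350 L/s; C = (13100·5.145 + 250.0·28.00)/13350 = 5.573 mg/L.
Outfall 3: combined Q = 14550 L/s; C = (13350·5.573 + 1200·53.20)/14550 = 9.501 mg/L.

9.50 mg/L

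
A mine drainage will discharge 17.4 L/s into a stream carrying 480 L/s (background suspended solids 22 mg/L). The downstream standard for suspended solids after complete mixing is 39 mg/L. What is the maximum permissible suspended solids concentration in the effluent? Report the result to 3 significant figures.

508 mg/L

At the limit, (Qr·Cr + Qe·Cₑ)/(Qr + Qe) = 39:
Cₑ = (497.4·39 − 480.0·22.00) / 17.40 = 508.0 mg/L.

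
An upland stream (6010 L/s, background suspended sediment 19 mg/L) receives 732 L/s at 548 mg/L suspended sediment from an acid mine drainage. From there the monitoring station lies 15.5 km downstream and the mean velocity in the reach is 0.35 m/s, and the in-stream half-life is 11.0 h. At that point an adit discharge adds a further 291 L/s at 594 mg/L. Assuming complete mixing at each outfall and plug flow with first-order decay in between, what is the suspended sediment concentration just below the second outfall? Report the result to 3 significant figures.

Mass balance: C = (6010·19.00 + 732.0·548.0) / 6742 = 515300/6742 = 76.44 mg/L; combined flow 6742 L/s.
Travel time t = 15.5·1000 / 0.35 = 44290 s = 12.30 h.
Half-life 11.0 h → k = ln 2 / 11.0 = 0.06301 h⁻¹ = 1.512 d⁻¹.
Decay over the reach: 76.44·exp(−kt) = 76.44·0.4606 = 35.21 mg/L.
At the second outfall, C = (6742·35.21 + 291.0·594.0) / (6742 + 291.0) = 58.33 mg/L.

58.3 mg/L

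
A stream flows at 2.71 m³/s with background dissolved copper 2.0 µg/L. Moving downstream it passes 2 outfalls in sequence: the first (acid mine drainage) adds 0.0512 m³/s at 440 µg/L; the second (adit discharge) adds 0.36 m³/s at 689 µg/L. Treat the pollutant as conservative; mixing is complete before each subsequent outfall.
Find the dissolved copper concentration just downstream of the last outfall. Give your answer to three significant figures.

88.4 µg/L

Outfall 1: combined Q = 2.761 m³/s; C = (2.710·2.000 + 0.05120·440.0)/2.761 = 10.12 µg/L.
Outfall 2: combined Q = 3.121 m³/s; C = (2.761·10.12 + 0.3600·689.0)/3.121 = 88.42 µg/L.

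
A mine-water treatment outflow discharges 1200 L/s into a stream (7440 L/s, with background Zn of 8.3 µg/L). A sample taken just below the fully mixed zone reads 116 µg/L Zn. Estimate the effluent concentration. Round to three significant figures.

784 µg/L

Mass balance: 7440·8.300 + 1200·Cₑ = 8640·116.0
→ Cₑ = (8640·116.0 − 7440·8.300) / 1200 = 783.7 µg/L.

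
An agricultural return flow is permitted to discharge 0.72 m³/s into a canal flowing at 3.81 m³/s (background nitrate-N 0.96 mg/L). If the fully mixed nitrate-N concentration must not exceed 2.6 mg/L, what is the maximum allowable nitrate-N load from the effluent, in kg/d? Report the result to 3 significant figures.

Mass balance at the limit: 3.810·0.9600 + 0.7200·Cₑ = 4.530·2.6 → Cₑ = 11.28 mg/L.
Load = 0.7200 m³/s × 11.28 g/m³ × 86 400 s/d = 701.6 kg/d.

702 kg/d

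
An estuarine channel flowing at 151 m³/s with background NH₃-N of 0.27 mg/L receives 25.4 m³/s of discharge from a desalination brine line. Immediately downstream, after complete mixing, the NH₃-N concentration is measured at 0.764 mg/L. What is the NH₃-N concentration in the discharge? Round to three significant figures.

Mass balance: 151.0·0.2700 + 25.40·Cₑ = 176.4·0.7640
→ Cₑ = (176.4·0.7640 − 151.0·0.2700) / 25.40 = 3.701 mg/L.

3.70 mg/L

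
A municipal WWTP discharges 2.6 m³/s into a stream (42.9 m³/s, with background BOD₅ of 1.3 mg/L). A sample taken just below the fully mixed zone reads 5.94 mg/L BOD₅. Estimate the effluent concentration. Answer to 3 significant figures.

Mass balance: 42.90·1.300 + 2.600·Cₑ = 45.50·5.940
→ Cₑ = (45.50·5.940 − 42.90·1.300) / 2.600 = 82.50 mg/L.

82.5 mg/L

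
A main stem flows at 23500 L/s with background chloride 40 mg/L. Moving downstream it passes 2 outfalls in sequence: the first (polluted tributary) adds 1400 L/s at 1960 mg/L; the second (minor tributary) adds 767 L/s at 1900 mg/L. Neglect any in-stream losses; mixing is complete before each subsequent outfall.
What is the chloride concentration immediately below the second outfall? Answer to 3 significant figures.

Outfall 1: combined Q = 24900 L/s; C = (23500·40.00 + 1400·1960)/24900 = 148.0 mg/L.
Outfall 2: combined Q = 25670 L/s; C = (24900·148.0 + 767.0·1900)/25670 = 200.3 mg/L.

200 mg/L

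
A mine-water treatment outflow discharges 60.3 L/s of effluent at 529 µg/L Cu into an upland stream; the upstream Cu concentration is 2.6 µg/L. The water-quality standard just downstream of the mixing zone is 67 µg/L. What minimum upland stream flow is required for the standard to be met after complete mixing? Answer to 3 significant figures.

Set C_mix = 67: (Q·2.600 + 60.30·529.0) / (Q + 60.30) = 67
→ Q = 60.30·(529.0 − 67)/(67 − 2.600) = 432.6 L/s.

433 L/s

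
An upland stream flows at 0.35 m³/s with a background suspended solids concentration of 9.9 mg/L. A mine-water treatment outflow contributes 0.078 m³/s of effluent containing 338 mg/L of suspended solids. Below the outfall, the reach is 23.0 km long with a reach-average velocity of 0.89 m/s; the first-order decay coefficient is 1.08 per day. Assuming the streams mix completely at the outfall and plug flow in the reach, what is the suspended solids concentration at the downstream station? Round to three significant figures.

50.5 mg/L

Mixed concentration C = ΣQC/ΣQ = (0.3500·9.900 + 0.07800·338.0) / 0.4280 = 29.83/0.4280 = 69.69 mg/L.
Travel time t = 23.0·1000 / 0.89 = 25840 s = 7.179 h.
After decay, C = 69.69 × e^(−kt) = 69.69 × 0.7239 = 50.45 mg/L.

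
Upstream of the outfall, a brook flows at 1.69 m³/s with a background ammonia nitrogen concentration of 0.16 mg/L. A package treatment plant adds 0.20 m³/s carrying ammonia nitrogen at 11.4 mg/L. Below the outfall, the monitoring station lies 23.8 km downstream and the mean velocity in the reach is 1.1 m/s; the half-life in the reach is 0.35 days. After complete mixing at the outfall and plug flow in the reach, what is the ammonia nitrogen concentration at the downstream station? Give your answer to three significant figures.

0.822 mg/L

After mixing, C = (1.690·0.1600 + 0.2000·11.40) / 1.890 = 2.550/1.890 = 1.349 mg/L.
Travel time t = 23.8·1000 / 1.1 = 21640 s = 6.010 h.
Half-life 0.35 d → k = ln 2 / 0.35 = 1.980 d⁻¹.
After decay, C = 1.349 × e^(−kt) = 1.349 × 0.6090 = 0.8218 mg/L.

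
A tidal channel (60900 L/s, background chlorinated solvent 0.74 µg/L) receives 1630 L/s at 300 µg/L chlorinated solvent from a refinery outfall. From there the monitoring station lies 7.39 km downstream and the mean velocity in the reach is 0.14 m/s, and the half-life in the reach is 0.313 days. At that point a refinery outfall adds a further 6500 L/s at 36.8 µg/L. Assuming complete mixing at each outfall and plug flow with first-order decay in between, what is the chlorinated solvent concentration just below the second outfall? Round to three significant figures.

Flow-weighted average: C = (60900·0.7400 + 1630·300.0) / 62530 = 534100/62530 = 8.541 µg/L; combined flow 62530 L/s.
Travel time t = 7.39·1000 / 0.14 = 52790 s = 14.66 h.
Half-life 0.313 d → k = ln 2 / 0.313 = 2.215 d⁻¹.
Decay over the reach: 8.541·exp(−kt) = 8.541·0.2585 = 2.208 µg/L.
At the second outfall, C = (62530·2.208 + 6500·36.80) / (62530 + 6500) = 5.465 µg/L.

5.46 µg/L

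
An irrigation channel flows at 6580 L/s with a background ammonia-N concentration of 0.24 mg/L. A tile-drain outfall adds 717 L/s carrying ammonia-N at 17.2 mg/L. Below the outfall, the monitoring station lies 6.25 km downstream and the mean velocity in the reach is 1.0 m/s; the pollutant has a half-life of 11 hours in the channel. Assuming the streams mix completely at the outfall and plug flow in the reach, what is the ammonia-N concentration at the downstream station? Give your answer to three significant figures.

1.71 mg/L

Mass balance: C = (6580·0.2400 + 717.0·17.20) / 7297 = 13910/7297 = 1.906 mg/L.
Travel time t = 6.25·1000 / 1.0 = 6250 s = 1.736 h.
Half-life 11 h → k = ln 2 / 11 = 0.06301 h⁻¹ = 1.512 d⁻¹.
First-order decay: C = 1.906·exp(−k·t) = 1.906·0.8964 = 1.709 mg/L.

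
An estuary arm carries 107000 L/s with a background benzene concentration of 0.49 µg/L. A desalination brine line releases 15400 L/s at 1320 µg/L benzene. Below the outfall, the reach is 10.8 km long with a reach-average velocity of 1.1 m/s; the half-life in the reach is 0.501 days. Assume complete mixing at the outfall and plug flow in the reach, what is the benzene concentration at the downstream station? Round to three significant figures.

142 µg/L

Mass balance: C = (107000·0.4900 + 15400·1320) / 122400 = 20380000/122400 = 166.5 µg/L.
Travel time t = 10.8·1000 / 1.1 = 9818 s = 2.727 h.
Half-life 0.501 d → k = ln 2 / 0.501 = 1.384 d⁻¹.
Decay over the reach: 166.5·exp(−kt) = 166.5·0.8545 = 142.3 µg/L.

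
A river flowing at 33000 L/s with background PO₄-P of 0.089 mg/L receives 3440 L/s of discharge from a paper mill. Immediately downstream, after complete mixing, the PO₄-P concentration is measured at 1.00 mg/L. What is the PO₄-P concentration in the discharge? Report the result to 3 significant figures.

9.74 mg/L

Mass balance: 33000·0.08900 + 3440·Cₑ = 36440·1.000
→ Cₑ = (36440·1.000 − 33000·0.08900) / 3440 = 9.739 mg/L.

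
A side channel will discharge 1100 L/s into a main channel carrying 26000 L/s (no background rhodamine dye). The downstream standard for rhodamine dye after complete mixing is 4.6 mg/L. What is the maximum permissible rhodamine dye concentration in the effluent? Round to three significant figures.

At the limit, (Qr·Cr + Qe·Cₑ)/(Qr + Qe) = 4.6:
Cₑ = (27100·4.6 − 26000·0) / 1100 = 113.3 mg/L.

113 mg/L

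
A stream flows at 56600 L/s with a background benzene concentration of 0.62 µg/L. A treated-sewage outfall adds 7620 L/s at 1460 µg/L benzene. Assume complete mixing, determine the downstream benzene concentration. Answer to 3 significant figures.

174 µg/L

After mixing, C = (56600·0.6200 + 7620·1460) / 64220 = 11160000/64220 = 173.8 µg/L.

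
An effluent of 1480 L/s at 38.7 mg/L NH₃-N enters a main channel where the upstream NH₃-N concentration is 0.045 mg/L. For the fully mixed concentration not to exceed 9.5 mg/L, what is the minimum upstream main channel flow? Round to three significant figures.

4570 L/s

Set C_mix = 9.5: (Q·0.04500 + 1480·38.70) / (Q + 1480) = 9.5
→ Q = 1480·(38.70 − 9.5)/(9.5 − 0.04500) = 4571 L/s.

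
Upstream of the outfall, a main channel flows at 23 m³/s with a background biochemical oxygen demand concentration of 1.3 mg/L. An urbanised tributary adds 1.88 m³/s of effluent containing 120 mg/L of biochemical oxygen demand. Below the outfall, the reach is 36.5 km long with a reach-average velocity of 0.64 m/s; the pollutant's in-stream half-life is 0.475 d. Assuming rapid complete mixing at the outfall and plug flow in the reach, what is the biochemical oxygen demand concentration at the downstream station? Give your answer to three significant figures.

3.92 mg/L

Mass balance: C = (23.00·1.300 + 1.880·120.0) / 24.88 = 255.5/24.88 = 10.27 mg/L.
Travel time t = 36.5·1000 / 0.64 = 57030 s = 15.84 h.
Half-life 0.475 d → k = ln 2 / 0.475 = 1.459 d⁻¹.
After decay, C = 10.27 × e^(−kt) = 10.27 × 0.3817 = 3.919 mg/L.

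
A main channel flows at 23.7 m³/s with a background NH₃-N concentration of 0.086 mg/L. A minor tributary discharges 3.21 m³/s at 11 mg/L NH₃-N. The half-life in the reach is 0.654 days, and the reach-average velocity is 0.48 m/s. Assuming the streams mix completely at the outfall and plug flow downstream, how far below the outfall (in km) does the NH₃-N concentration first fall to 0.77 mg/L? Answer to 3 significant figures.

23.1 km

Flow-weighted average: C = (23.70·0.08600 + 3.210·11.00) / 26.91 = 37.35/26.91 = 1.388 mg/L.
Half-life 0.654 d → k = ln 2 / 0.654 = 1.060 d⁻¹.
Set 1.388·exp(−k·t) = 0.77 → t = ln(1.388/0.77)/k = 48030 s = 13.34 h.
Distance = v·t = 0.48·48030 = 23050 m = 23.05 km.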